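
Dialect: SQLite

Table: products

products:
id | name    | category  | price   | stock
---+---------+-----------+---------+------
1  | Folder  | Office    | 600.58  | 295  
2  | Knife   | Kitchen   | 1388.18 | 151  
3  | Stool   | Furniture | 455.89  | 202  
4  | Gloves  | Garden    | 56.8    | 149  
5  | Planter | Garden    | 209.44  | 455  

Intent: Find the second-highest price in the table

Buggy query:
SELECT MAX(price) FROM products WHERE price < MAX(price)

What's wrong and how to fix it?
Bug: MAX(price) on the right of the comparison is an aggregate-in-WHERE error

Fix: Compute the overall MAX in a subquery, then take MAX of rows below it

Corrected query:
SELECT MAX(price) FROM products WHERE price < (SELECT MAX(price) FROM products)

Result:
MAX(price)
----------
600.58    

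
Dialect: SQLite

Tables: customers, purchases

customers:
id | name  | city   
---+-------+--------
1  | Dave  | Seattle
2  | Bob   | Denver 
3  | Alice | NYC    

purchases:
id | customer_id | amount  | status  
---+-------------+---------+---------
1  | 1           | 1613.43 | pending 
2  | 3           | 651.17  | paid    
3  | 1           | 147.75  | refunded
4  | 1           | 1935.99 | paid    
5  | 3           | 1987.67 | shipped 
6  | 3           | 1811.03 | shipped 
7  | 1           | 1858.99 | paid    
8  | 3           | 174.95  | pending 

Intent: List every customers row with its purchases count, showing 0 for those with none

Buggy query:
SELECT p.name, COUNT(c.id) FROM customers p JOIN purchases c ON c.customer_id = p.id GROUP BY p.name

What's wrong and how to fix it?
Bug: INNER JOIN drops customers rows that have no matching purchases rows

Fix: Use LEFT JOIN so parents without children still appear (COUNT(c.id) gives 0)

Corrected query:
SELECT p.name, COUNT(c.id) FROM customers p LEFT JOIN purchases c ON c.customer_id = p.id GROUP BY p.name

Result:
name  | COUNT(c.id)
------+------------
Alice | 4          
Bob   | 0          
Dave  | 4          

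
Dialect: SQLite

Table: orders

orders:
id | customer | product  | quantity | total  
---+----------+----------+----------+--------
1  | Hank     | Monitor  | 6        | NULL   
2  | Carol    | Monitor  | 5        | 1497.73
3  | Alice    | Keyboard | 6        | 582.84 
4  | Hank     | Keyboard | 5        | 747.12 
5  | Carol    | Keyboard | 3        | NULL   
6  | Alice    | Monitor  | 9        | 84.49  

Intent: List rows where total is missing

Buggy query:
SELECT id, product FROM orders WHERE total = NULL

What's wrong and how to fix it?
Bug: Comparing to NULL with '=' never matches; NULL = NULL is unknown, not true

Fix: Use IS NULL to test for NULL

Corrected query:
SELECT id, product FROM orders WHERE total IS NULL

Result:
id | product 
---+---------
1  | Monitor 
5  | Keyboard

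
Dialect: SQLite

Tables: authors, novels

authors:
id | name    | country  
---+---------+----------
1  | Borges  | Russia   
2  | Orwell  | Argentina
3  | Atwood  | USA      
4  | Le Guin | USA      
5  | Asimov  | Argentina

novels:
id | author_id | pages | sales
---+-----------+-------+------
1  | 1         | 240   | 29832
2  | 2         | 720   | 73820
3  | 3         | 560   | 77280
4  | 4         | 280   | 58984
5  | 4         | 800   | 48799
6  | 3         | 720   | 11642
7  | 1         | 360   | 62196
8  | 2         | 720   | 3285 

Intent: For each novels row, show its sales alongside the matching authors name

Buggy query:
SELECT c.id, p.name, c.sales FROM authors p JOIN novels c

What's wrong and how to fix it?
Bug: JOIN with no ON clause produces a cartesian product; every novels row pairs with every authors row

Fix: Add ON c.author_id = p.id to the JOIN

Corrected query:
SELECT c.id, p.name, c.sales FROM authors p JOIN novels c ON c.author_id = p.id

Result:
id | name    | sales
---+---------+------
1  | Borges  | 29832
2  | Orwell  | 73820
3  | Atwood  | 77280
4  | Le Guin | 58984
5  | Le Guin | 48799
6  | Atwood  | 11642
7  | Borges  | 62196
8  | Orwell  | 3285 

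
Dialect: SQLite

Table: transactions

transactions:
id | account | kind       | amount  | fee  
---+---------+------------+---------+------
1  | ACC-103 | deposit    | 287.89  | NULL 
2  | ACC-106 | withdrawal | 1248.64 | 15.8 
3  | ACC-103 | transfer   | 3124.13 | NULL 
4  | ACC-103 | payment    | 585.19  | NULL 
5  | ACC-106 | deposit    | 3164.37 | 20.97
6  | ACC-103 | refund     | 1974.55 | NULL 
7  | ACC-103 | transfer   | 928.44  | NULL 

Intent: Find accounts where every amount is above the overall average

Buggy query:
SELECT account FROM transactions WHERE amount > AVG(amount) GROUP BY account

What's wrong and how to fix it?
Bug: WHERE evaluates per row before aggregation, so AVG() is unavailable

Fix: Use a subquery for AVG and a HAVING MIN(...) filter so the condition holds for every row in the group

Corrected query:
SELECT account FROM transactions GROUP BY account HAVING MIN(amount) > (SELECT AVG(amount) FROM transactions)

Result:
(no rows)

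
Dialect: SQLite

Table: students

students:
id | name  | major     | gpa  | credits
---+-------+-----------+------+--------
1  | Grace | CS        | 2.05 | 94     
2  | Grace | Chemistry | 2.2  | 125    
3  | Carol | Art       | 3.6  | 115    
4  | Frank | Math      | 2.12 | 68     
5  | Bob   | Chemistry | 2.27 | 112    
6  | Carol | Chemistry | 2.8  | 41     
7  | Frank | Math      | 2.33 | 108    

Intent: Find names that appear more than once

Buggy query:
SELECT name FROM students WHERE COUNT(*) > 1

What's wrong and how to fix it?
Bug: COUNT(*) is an aggregate and cannot be used in WHERE

Fix: Group first, then use HAVING for the count condition

Corrected query:
SELECT name FROM students GROUP BY name HAVING COUNT(*) > 1

Result:
name 
-----
Carol
Frank
Grace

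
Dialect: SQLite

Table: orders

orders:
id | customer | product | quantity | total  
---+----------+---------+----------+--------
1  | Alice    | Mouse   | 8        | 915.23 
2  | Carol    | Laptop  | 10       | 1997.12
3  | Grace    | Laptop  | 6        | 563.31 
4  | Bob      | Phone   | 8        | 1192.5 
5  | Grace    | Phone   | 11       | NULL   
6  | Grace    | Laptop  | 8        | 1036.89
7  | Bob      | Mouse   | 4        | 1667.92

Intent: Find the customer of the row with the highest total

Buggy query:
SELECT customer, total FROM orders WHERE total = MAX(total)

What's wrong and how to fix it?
Bug: MAX(total) is an aggregate and cannot be used directly in WHERE

Fix: Wrap MAX in a scalar subquery so WHERE compares against a single value

Corrected query:
SELECT customer, total FROM orders WHERE total = (SELECT MAX(total) FROM orders)

Result:
customer | total  
---------+--------
Carol    | 1997.12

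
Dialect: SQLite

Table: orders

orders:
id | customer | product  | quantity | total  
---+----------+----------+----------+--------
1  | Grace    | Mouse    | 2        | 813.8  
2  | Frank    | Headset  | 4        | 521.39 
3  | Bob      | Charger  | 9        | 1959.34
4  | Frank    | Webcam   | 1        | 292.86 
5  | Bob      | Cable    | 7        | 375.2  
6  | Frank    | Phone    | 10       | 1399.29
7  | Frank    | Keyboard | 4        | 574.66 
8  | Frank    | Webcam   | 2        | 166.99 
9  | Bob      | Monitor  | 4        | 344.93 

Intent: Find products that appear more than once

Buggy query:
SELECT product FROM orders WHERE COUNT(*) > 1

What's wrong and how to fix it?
Bug: COUNT(*) is an aggregate and cannot be used in WHERE

Fix: Group first, then use HAVING for the count condition

Corrected query:
SELECT product FROM orders GROUP BY product HAVING COUNT(*) > 1

Result:
product
-------
Webcam 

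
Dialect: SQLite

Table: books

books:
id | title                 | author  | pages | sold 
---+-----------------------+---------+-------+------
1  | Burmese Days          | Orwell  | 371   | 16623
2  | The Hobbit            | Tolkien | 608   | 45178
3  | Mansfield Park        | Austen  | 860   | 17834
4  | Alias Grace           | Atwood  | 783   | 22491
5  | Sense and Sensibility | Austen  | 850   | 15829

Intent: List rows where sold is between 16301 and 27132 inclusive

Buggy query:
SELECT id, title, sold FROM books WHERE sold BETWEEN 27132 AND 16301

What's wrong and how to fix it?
Bug: The bounds are reversed; BETWEEN a AND b requires a <= b to match anything

Fix: Swap the bounds so the smaller value comes first

Corrected query:
SELECT id, title, sold FROM books WHERE sold BETWEEN 16301 AND 27132

Result:
id | title          | sold 
---+----------------+------
1  | Burmese Days   | 16623
3  | Mansfield Park | 17834
4  | Alias Grace    | 22491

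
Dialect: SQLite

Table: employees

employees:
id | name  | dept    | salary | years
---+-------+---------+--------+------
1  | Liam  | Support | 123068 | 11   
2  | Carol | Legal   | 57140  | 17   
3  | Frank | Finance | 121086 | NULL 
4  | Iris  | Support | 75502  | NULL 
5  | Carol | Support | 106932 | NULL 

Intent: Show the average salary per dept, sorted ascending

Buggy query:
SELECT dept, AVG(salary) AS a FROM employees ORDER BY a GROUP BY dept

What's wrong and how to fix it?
Bug: GROUP BY must precede ORDER BY

Fix: Move ORDER BY to the end, after GROUP BY

Corrected query:
SELECT dept, AVG(salary) AS a FROM employees GROUP BY dept ORDER BY a

Result:
dept    | a     
--------+-------
Legal   | 57140 
Support | 101834
Finance | 121086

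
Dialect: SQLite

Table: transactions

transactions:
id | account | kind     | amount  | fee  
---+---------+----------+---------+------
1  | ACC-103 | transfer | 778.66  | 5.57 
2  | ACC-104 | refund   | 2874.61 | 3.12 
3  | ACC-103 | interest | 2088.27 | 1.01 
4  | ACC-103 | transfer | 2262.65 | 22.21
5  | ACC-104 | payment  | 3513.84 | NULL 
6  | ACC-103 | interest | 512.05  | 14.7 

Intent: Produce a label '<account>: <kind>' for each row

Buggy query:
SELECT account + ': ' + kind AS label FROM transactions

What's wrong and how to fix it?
Bug: '+' is numeric addition; on text columns SQLite converts them to 0 instead of concatenating

Fix: Use the || operator for string concatenation

Corrected query:
SELECT account || ': ' || kind AS label FROM transactions

Result:
label            
-----------------
ACC-103: transfer
ACC-104: refund  
ACC-103: interest
ACC-103: transfer
ACC-104: payment 
ACC-103: interest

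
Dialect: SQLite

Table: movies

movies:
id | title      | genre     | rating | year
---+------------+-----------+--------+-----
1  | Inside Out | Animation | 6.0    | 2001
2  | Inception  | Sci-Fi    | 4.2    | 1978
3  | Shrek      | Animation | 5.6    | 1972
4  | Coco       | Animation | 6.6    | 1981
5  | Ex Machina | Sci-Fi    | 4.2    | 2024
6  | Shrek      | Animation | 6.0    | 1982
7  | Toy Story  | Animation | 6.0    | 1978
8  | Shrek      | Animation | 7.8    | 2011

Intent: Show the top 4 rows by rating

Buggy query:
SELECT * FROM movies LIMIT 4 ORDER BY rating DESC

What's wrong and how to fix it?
Bug: ORDER BY cannot follow LIMIT; LIMIT is the final clause

Fix: Sort with ORDER BY, then apply LIMIT

Corrected query:
SELECT * FROM movies ORDER BY rating DESC LIMIT 4

Result:
id | title      | genre     | rating | year
---+------------+-----------+--------+-----
8  | Shrek      | Animation | 7.8    | 2011
4  | Coco       | Animation | 6.6    | 1981
1  | Inside Out | Animation | 6      | 2001
6  | Shrek      | Animation | 6      | 1982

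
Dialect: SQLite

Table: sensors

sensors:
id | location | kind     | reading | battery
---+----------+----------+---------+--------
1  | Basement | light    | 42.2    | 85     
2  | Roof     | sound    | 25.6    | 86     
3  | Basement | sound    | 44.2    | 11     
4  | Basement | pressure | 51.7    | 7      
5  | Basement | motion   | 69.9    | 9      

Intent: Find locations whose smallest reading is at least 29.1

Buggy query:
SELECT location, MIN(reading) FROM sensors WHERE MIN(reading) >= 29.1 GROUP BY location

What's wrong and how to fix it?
Bug: Aggregates like MIN are computed per group after WHERE runs

Fix: Use HAVING for the per-group MIN condition

Corrected query:
SELECT location, MIN(reading) FROM sensors GROUP BY location HAVING MIN(reading) >= 29.1

Result:
location | MIN(reading)
---------+-------------
Basement | 42.2        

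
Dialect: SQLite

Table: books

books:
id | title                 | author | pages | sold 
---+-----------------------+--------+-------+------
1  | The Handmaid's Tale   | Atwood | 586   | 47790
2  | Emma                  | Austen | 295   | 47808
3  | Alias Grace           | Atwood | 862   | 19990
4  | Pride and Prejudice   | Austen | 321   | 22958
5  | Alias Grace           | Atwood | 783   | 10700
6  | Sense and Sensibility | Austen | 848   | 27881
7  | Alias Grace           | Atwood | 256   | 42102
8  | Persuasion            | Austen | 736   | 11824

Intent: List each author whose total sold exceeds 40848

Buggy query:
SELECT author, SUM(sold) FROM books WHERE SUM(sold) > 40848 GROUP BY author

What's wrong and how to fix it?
Bug: SUM(sold) is an aggregate, but WHERE filters rows before aggregation

Fix: Use HAVING (which filters groups after aggregation) instead of WHERE

Corrected query:
SELECT author, SUM(sold) FROM books GROUP BY author HAVING SUM(sold) > 40848

Result:
author | SUM(sold)
-------+----------
Atwood | 120582   
Austen | 110471   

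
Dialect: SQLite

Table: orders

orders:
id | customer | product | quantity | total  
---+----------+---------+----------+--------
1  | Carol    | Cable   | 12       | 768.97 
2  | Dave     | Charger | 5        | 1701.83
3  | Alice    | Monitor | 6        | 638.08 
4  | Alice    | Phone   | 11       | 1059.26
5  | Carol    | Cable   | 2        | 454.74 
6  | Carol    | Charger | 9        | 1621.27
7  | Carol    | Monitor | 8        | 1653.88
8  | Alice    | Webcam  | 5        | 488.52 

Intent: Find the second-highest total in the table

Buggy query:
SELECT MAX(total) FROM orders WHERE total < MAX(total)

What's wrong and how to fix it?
Bug: The inner MAX is an aggregate inside WHERE, which is not allowed

Fix: Put the inner MAX in a scalar subquery

Corrected query:
SELECT MAX(total) FROM orders WHERE total < (SELECT MAX(total) FROM orders)

Result:
MAX(total)
----------
1653.88   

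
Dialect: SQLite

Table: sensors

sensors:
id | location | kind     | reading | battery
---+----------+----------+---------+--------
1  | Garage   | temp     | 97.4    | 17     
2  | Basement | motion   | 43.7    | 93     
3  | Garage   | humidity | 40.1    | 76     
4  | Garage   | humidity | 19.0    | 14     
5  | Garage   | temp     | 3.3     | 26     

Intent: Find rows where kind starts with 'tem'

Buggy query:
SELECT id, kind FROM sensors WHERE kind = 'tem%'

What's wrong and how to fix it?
Bug: Wildcards only work with LIKE; '=' treats '%' as a literal character

Fix: Use LIKE for wildcard pattern matching

Corrected query:
SELECT id, kind FROM sensors WHERE kind LIKE 'tem%'

Result:
id | kind
---+-----
1  | temp
5  | temp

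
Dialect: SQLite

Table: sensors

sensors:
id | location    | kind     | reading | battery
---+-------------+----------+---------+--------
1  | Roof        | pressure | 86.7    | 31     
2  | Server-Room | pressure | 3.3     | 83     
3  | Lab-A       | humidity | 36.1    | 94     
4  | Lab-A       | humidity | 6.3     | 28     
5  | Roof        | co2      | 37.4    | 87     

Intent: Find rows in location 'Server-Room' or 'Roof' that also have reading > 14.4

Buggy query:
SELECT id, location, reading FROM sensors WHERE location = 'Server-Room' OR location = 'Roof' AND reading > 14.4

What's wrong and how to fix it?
Bug: Without parentheses, AND is evaluated before OR, so the reading filter only applies to the 'Roof' branch

Fix: Add parentheses around the OR so the AND applies to both alternatives

Corrected query:
SELECT id, location, reading FROM sensors WHERE (location = 'Server-Room' OR location = 'Roof') AND reading > 14.4

Result:
id | location | reading
---+----------+--------
1  | Roof     | 86.7   
5  | Roof     | 37.4   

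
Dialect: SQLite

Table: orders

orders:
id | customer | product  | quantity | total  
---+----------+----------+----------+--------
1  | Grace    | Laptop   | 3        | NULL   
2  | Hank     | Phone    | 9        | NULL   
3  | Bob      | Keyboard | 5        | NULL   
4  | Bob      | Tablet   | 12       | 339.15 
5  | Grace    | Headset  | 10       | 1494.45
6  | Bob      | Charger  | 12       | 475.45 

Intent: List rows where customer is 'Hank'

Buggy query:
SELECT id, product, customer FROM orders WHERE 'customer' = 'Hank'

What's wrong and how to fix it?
Bug: Single quotes denote string literals in SQL; the column name is being compared as a constant string

Fix: Remove the quotes around the column name (or use double quotes for an identifier)

Corrected query:
SELECT id, product, customer FROM orders WHERE customer = 'Hank'

Result:
id | product | customer
---+---------+---------
2  | Phone   | Hank    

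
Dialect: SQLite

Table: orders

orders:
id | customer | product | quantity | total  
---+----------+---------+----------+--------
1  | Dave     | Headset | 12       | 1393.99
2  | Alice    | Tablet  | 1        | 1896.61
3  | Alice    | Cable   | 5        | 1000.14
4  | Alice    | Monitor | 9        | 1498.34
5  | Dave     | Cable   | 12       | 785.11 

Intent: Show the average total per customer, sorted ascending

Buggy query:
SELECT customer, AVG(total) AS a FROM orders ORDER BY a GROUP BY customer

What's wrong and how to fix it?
Bug: GROUP BY must precede ORDER BY

Fix: Reorder: SELECT … FROM … GROUP BY … ORDER BY …

Corrected query:
SELECT customer, AVG(total) AS a FROM orders GROUP BY customer ORDER BY a

Result:
customer | a      
---------+--------
Dave     | 1089.55
Alice    | 1465.03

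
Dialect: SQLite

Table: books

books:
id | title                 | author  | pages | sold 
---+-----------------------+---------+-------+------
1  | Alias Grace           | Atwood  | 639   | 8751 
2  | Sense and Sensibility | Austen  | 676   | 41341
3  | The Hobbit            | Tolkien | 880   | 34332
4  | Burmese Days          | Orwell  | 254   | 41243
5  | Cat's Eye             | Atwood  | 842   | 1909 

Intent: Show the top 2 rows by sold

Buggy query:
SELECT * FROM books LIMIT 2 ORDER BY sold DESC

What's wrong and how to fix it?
Bug: ORDER BY cannot follow LIMIT; LIMIT is the final clause

Fix: Sort with ORDER BY, then apply LIMIT

Corrected query:
SELECT * FROM books ORDER BY sold DESC LIMIT 2

Result:
id | title                 | author | pages | sold 
---+-----------------------+--------+-------+------
2  | Sense and Sensibility | Austen | 676   | 41341
4  | Burmese Days          | Orwell | 254   | 41243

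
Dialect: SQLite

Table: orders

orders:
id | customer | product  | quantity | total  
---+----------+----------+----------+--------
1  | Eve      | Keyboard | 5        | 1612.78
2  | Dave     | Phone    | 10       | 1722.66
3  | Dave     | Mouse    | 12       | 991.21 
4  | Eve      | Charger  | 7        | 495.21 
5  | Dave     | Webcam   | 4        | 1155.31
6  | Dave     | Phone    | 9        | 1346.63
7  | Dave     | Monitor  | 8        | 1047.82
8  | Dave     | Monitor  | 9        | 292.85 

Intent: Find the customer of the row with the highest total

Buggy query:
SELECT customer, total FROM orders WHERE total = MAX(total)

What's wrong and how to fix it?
Bug: WHERE is evaluated per row; an aggregate over the whole table isn't defined there

Fix: Use a subquery: WHERE total = (SELECT MAX(total) FROM orders)

Corrected query:
SELECT customer, total FROM orders WHERE total = (SELECT MAX(total) FROM orders)

Result:
customer | total  
---------+--------
Dave     | 1722.66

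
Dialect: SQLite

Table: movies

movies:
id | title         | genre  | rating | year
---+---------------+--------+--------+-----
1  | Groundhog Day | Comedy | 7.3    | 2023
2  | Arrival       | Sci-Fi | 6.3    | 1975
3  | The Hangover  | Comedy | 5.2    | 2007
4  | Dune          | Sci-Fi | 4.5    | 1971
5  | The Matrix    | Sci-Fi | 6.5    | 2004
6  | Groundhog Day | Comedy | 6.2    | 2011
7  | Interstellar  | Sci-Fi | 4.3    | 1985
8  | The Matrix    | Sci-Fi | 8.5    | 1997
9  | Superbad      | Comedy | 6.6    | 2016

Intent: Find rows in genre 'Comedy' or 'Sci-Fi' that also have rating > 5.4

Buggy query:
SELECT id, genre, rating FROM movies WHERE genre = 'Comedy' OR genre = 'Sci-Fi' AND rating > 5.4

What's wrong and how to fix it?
Bug: Without parentheses, AND is evaluated before OR, so the rating filter only applies to the 'Sci-Fi' branch

Fix: Group the OR with parentheses (or use IN), then AND the threshold

Corrected query:
SELECT id, genre, rating FROM movies WHERE (genre = 'Comedy' OR genre = 'Sci-Fi') AND rating > 5.4

Result:
id | genre  | rating
---+--------+-------
1  | Comedy | 7.3   
2  | Sci-Fi | 6.3   
5  | Sci-Fi | 6.5   
6  | Comedy | 6.2   
8  | Sci-Fi | 8.5   
9  | Comedy | 6.6   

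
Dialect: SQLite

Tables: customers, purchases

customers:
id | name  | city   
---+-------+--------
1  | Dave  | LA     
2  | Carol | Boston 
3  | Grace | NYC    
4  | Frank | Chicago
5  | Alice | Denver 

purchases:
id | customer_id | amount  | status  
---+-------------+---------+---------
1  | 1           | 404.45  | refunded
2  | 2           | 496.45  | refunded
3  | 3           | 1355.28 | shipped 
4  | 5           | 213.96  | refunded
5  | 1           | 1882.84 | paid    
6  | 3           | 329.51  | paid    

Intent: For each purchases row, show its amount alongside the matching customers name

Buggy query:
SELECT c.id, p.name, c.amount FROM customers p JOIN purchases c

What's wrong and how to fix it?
Bug: JOIN with no ON clause produces a cartesian product; every purchases row pairs with every customers row

Fix: Add ON c.customer_id = p.id to the JOIN

Corrected query:
SELECT c.id, p.name, c.amount FROM customers p JOIN purchases c ON c.customer_id = p.id

Result:
id | name  | amount 
---+-------+--------
1  | Dave  | 404.45 
2  | Carol | 496.45 
3  | Grace | 1355.28
4  | Alice | 213.96 
5  | Dave  | 1882.84
6  | Grace | 329.51 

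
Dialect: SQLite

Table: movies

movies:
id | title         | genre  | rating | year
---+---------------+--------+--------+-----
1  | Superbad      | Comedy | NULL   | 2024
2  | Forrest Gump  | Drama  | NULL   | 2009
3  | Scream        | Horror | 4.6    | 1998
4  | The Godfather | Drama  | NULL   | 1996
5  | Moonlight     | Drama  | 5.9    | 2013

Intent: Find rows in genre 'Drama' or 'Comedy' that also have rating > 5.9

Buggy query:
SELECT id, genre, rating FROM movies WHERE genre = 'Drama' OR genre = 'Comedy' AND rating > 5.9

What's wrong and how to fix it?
Bug: AND binds tighter than OR, so this parses as genre = 'Drama' OR (genre = 'Comedy' AND rating > 5.9)

Fix: Group the OR with parentheses (or use IN), then AND the threshold

Corrected query:
SELECT id, genre, rating FROM movies WHERE (genre = 'Drama' OR genre = 'Comedy') AND rating > 5.9

Result:
(no rows)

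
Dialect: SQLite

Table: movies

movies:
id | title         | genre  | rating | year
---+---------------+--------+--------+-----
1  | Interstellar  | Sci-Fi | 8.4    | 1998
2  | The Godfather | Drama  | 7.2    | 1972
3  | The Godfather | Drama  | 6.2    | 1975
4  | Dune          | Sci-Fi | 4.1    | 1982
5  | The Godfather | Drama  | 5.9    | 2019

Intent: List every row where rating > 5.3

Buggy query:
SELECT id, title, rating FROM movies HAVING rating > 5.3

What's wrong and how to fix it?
Bug: HAVING filters the output of aggregation, but this query has no GROUP BY and no aggregate functions, so SQLite rejects it (HAVING clause on a non-aggregate query); the condition here is per row

Fix: Use WHERE for row-level filtering

Corrected query:
SELECT id, title, rating FROM movies WHERE rating > 5.3

Result:
id | title         | rating
---+---------------+-------
1  | Interstellar  | 8.4   
2  | The Godfather | 7.2   
3  | The Godfather | 6.2   
5  | The Godfather | 5.9   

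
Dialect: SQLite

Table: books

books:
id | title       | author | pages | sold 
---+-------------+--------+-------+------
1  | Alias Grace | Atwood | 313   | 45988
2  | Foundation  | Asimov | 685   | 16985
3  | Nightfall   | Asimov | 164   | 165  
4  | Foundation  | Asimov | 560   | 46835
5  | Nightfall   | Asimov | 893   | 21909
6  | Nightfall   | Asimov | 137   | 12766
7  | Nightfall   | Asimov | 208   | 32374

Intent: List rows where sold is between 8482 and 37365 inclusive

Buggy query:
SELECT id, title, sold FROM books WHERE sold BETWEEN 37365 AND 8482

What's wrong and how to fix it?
Bug: The bounds are reversed; BETWEEN a AND b requires a <= b to match anything

Fix: Swap the bounds so the smaller value comes first

Corrected query:
SELECT id, title, sold FROM books WHERE sold BETWEEN 8482 AND 37365

Result:
id | title      | sold 
---+------------+------
2  | Foundation | 16985
5  | Nightfall  | 21909
6  | Nightfall  | 12766
7  | Nightfall  | 32374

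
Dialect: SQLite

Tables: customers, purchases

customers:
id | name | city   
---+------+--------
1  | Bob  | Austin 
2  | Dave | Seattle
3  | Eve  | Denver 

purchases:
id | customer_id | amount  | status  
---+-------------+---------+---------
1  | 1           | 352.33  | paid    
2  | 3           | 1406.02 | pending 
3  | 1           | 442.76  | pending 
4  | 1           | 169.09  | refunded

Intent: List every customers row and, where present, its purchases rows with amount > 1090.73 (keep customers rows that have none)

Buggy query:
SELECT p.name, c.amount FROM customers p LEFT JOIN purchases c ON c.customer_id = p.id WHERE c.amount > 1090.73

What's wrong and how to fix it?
Bug: Filtering c.amount in WHERE discards the NULL rows produced by LEFT JOIN, turning it into an inner join

Fix: Move the right-table condition into the ON clause so unmatched parents are kept

Corrected query:
SELECT p.name, c.amount FROM customers p LEFT JOIN purchases c ON c.customer_id = p.id AND c.amount > 1090.73

Result:
name | amount 
-----+--------
Bob  | NULL   
Dave | NULL   
Eve  | 1406.02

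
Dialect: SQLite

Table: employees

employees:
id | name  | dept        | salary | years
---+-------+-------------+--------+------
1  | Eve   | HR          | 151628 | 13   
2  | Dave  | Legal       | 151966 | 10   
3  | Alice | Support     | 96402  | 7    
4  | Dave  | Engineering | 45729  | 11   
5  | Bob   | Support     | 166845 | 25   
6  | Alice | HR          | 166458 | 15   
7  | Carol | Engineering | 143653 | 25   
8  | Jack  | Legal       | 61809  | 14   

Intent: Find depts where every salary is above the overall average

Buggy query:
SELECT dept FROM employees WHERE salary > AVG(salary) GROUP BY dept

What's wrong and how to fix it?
Bug: WHERE evaluates per row before aggregation, so AVG() is unavailable

Fix: Use a subquery for AVG and a HAVING MIN(...) filter so the condition holds for every row in the group

Corrected query:
SELECT dept FROM employees GROUP BY dept HAVING MIN(salary) > (SELECT AVG(salary) FROM employees)

Result:
dept
----
HR  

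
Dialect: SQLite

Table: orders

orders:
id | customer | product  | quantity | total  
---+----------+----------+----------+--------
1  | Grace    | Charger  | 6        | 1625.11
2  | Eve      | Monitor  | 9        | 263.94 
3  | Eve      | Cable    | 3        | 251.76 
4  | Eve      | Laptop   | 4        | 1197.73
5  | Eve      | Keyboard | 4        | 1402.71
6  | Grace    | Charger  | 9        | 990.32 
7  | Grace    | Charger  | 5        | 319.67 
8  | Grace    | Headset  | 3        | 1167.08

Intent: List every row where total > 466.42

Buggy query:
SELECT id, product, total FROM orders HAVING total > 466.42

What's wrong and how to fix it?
Bug: This is a non-aggregate query (no GROUP BY, no aggregates), so in SQLite the HAVING clause is invalid here; a row-level condition belongs in WHERE

Fix: Replace HAVING with WHERE since the condition applies to individual rows

Corrected query:
SELECT id, product, total FROM orders WHERE total > 466.42

Result:
id | product  | total  
---+----------+--------
1  | Charger  | 1625.11
4  | Laptop   | 1197.73
5  | Keyboard | 1402.71
6  | Charger  | 990.32 
8  | Headset  | 1167.08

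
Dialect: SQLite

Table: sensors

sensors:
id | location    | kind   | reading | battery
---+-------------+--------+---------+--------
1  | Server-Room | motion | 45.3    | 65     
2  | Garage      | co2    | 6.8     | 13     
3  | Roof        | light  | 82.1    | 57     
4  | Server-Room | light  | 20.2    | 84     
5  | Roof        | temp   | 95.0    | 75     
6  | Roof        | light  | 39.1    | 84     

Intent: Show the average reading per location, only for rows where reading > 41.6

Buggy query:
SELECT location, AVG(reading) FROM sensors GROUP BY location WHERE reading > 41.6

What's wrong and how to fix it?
Bug: Row-level WHERE must come before GROUP BY in the clause order

Fix: Move the WHERE clause before GROUP BY

Corrected query:
SELECT location, AVG(reading) FROM sensors WHERE reading > 41.6 GROUP BY location

Result:
location    | AVG(reading)
------------+-------------
Roof        | 88.55       
Server-Room | 45.3        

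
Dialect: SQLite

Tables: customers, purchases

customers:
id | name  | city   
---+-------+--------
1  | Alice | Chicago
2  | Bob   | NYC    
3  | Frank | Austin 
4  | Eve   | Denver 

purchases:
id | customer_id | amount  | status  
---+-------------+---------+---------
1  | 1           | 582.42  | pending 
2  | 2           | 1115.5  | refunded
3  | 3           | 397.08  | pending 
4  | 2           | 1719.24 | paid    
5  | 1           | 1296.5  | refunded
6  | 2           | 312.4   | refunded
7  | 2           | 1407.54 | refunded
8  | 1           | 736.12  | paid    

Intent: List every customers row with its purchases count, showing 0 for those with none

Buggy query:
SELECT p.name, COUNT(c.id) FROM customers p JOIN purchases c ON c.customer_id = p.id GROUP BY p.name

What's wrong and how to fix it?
Bug: INNER JOIN drops customers rows that have no matching purchases rows

Fix: Use LEFT JOIN so parents without children still appear (COUNT(c.id) gives 0)

Corrected query:
SELECT p.name, COUNT(c.id) FROM customers p LEFT JOIN purchases c ON c.customer_id = p.id GROUP BY p.name

Result:
name  | COUNT(c.id)
------+------------
Alice | 3          
Bob   | 4          
Eve   | 0          
Frank | 1          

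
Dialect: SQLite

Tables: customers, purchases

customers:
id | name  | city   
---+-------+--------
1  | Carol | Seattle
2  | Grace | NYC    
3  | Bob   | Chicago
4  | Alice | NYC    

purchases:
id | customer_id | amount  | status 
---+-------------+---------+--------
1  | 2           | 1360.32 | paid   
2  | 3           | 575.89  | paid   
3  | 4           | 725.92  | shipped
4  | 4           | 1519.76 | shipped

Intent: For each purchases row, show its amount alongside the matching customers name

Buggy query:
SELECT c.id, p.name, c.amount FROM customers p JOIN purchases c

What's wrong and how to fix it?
Bug: JOIN with no ON clause produces a cartesian product; every purchases row pairs with every customers row

Fix: Add ON c.customer_id = p.id to the JOIN

Corrected query:
SELECT c.id, p.name, c.amount FROM customers p JOIN purchases c ON c.customer_id = p.id

Result:
id | name  | amount 
---+-------+--------
1  | Grace | 1360.32
2  | Bob   | 575.89 
3  | Alice | 725.92 
4  | Alice | 1519.76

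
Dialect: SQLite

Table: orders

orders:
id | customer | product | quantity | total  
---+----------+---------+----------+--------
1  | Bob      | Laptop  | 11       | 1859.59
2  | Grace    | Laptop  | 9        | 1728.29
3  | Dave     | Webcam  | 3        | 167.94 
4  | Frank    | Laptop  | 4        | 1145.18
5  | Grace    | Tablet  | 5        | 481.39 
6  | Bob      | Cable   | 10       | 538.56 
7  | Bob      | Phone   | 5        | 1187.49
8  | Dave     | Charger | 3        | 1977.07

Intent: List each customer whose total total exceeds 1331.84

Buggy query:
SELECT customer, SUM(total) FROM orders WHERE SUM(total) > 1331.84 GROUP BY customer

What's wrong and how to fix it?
Bug: WHERE runs before GROUP BY, so aggregates aren't available there

Fix: Use HAVING (which filters groups after aggregation) instead of WHERE

Corrected query:
SELECT customer, SUM(total) FROM orders GROUP BY customer HAVING SUM(total) > 1331.84

Result:
customer | SUM(total)
---------+-----------
Bob      | 3585.64   
Dave     | 2145.01   
Grace    | 2209.68   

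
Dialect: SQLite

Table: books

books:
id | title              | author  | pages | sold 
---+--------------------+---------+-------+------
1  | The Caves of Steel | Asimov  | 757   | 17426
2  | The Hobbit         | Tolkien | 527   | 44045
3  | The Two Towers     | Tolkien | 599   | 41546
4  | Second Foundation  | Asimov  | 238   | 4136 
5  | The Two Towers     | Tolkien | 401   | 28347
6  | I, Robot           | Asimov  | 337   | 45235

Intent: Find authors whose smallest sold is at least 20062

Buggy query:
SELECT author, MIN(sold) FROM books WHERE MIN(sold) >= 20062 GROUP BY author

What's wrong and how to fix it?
Bug: MIN() in WHERE is a misuse of aggregate

Fix: Use HAVING for the per-group MIN condition

Corrected query:
SELECT author, MIN(sold) FROM books GROUP BY author HAVING MIN(sold) >= 20062

Result:
author  | MIN(sold)
--------+----------
Tolkien | 28347    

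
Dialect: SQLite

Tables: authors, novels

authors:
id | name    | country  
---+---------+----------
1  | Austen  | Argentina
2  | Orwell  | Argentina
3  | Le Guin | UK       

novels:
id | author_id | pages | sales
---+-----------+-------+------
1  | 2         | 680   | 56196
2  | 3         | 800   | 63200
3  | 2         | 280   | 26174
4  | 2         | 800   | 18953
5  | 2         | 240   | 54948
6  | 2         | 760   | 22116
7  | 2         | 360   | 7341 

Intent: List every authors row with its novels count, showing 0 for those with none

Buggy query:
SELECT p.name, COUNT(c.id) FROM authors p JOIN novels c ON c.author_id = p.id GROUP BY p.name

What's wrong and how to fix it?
Bug: An inner join excludes parents with zero children

Fix: Switch to LEFT JOIN to retain unmatched parent rows

Corrected query:
SELECT p.name, COUNT(c.id) FROM authors p LEFT JOIN novels c ON c.author_id = p.id GROUP BY p.name

Result:
name    | COUNT(c.id)
--------+------------
Austen  | 0          
Le Guin | 1          
Orwell  | 6          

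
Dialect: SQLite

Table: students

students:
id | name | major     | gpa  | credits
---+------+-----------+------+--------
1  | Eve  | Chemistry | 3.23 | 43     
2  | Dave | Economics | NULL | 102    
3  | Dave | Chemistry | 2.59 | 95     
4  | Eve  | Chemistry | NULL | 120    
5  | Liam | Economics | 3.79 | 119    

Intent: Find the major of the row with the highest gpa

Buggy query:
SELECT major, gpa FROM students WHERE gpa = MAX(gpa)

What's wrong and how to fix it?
Bug: MAX(gpa) is an aggregate and cannot be used directly in WHERE

Fix: Use a subquery: WHERE gpa = (SELECT MAX(gpa) FROM students)

Corrected query:
SELECT major, gpa FROM students WHERE gpa = (SELECT MAX(gpa) FROM students)

Result:
major     | gpa 
----------+-----
Economics | 3.79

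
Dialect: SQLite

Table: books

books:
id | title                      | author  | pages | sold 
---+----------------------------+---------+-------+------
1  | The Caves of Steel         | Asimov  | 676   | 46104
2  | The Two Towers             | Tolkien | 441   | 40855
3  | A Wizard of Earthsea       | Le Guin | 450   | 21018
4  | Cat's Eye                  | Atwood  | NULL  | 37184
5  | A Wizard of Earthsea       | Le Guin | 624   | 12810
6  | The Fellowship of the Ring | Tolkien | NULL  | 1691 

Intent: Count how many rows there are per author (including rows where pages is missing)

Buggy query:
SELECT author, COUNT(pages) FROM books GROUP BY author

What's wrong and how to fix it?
Bug: COUNT(pages) skips NULLs, so groups with missing pages are undercounted

Fix: Replace COUNT(pages) with COUNT(*)

Corrected query:
SELECT author, COUNT(*) FROM books GROUP BY author

Result:
author  | COUNT(*)
--------+---------
Asimov  | 1       
Atwood  | 1       
Le Guin | 2       
Tolkien | 2       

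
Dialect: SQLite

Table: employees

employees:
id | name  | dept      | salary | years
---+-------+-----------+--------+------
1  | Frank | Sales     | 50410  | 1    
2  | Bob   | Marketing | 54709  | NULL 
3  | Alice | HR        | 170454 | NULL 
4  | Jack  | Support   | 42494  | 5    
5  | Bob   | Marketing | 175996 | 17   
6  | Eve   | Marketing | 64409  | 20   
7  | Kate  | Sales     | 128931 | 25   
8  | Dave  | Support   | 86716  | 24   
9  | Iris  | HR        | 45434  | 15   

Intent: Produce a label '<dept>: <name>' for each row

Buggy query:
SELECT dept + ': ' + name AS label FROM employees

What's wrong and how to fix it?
Bug: SQLite uses || for string concatenation; + coerces text to numbers (yielding 0)

Fix: Use the || operator for string concatenation

Corrected query:
SELECT dept || ': ' || name AS label FROM employees

Result:
label         
--------------
Sales: Frank  
Marketing: Bob
HR: Alice     
Support: Jack 
Marketing: Bob
Marketing: Eve
Sales: Kate   
Support: Dave 
HR: Iris      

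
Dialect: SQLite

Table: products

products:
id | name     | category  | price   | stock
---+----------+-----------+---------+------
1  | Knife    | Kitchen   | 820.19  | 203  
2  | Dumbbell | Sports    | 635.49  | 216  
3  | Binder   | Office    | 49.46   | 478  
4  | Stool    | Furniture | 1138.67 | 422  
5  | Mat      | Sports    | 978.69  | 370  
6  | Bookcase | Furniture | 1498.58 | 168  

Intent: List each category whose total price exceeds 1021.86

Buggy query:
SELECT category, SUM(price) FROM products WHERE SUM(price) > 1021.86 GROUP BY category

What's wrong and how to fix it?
Bug: SUM(price) is an aggregate, but WHERE filters rows before aggregation

Fix: Move the aggregate condition to a HAVING clause

Corrected query:
SELECT category, SUM(price) FROM products GROUP BY category HAVING SUM(price) > 1021.86

Result:
category  | SUM(price)
----------+-----------
Furniture | 2637.25   
Sports    | 1614.18   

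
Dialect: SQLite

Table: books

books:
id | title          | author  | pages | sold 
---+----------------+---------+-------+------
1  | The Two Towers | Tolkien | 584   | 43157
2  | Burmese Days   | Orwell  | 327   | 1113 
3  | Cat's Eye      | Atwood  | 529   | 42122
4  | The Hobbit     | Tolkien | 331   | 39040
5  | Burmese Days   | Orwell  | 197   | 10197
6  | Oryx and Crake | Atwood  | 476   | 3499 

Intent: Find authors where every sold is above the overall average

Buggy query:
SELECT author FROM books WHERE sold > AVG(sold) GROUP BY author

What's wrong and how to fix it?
Bug: WHERE evaluates per row before aggregation, so AVG() is unavailable

Fix: Compute the overall average in a scalar subquery and compare each group's MIN against it in HAVING

Corrected query:
SELECT author FROM books GROUP BY author HAVING MIN(sold) > (SELECT AVG(sold) FROM books)

Result:
author 
-------
Tolkien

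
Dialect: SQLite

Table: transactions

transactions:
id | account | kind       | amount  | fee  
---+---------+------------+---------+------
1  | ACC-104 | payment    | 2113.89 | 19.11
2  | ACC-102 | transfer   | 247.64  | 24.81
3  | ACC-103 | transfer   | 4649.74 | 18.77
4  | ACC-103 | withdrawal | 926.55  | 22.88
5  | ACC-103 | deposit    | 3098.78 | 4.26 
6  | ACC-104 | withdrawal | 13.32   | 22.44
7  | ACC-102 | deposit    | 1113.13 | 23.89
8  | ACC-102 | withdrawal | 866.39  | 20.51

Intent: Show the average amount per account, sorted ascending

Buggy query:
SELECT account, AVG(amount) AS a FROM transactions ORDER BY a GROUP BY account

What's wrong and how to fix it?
Bug: GROUP BY must precede ORDER BY

Fix: Reorder: SELECT … FROM … GROUP BY … ORDER BY …

Corrected query:
SELECT account, AVG(amount) AS a FROM transactions GROUP BY account ORDER BY a

Result:
account | a         
--------+-----------
ACC-102 | 742.386667
ACC-104 | 1063.605  
ACC-103 | 2891.69   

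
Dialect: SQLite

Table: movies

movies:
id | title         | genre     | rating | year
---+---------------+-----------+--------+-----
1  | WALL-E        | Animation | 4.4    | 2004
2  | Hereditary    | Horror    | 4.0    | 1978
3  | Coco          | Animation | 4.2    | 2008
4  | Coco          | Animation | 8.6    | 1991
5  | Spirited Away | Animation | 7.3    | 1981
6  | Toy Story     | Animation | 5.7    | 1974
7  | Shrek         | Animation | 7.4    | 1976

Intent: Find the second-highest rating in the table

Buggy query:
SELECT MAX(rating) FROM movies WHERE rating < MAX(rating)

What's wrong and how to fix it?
Bug: MAX(rating) on the right of the comparison is an aggregate-in-WHERE error

Fix: Put the inner MAX in a scalar subquery

Corrected query:
SELECT MAX(rating) FROM movies WHERE rating < (SELECT MAX(rating) FROM movies)

Result:
MAX(rating)
-----------
7.4        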